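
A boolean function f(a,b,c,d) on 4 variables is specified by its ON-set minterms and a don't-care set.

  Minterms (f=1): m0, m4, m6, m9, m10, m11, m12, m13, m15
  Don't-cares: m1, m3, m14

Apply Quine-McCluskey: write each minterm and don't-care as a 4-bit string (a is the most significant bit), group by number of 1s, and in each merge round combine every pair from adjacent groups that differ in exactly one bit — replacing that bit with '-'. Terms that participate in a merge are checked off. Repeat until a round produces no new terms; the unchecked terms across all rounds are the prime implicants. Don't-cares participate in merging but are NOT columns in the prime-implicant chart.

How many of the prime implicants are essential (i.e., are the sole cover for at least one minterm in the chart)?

2

size-2^0 implicants → 0000(✓)  0001(✓)  0011(✓)  0100(✓)  0110(✓)  1001(✓)  1010(✓)  1011(✓)  1100(✓)  1101(✓)  1110(✓)  1111(✓)
size-2^1 implicants → -001(✓)  -011(✓)  -100(✓)  -110(✓)  0-00  00-1(✓)  000-  01-0(✓)  1-01(✓)  1-10(✓)  1-11(✓)  10-1(✓)  101-(✓)  11-0(✓)  11-1(✓)  110-(✓)  111-(✓)
size-2^2 implicants → -0-1  -1-0  1--1  1-1-  11--
Unchecked terms (primes): -0-1, -1-0, 0-00, 000-, 1--1, 1-1-, 11--
Minterm coverage:
  m0 ⊆ 0-00,000-
  m4 ⊆ -1-0,0-00
  m6 ⊆ -1-0 [E]
  m9 ⊆ -0-1,1--1
  m10 ⊆ 1-1- [E]
  m11 ⊆ -0-1,1--1,1-1-
  m12 ⊆ -1-0,11--
  m13 ⊆ 1--1,11--
  m15 ⊆ 1--1,1-1-,11--
E = {-1-0, 1-1-}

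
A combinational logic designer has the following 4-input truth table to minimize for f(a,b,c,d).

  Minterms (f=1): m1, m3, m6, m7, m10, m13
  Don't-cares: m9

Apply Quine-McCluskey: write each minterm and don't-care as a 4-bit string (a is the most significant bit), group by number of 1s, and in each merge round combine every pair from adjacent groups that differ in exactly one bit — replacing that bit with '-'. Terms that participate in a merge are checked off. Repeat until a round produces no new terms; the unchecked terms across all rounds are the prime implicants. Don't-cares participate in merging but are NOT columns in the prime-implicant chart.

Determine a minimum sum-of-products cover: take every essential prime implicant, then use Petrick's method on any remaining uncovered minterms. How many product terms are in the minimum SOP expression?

[col 0] 0001*, 0011*, 0110*, 0111*, 1001*, 1010, 1101*
[col 1] -001, 0-11, 00-1, 011-, 1-01
Prime implicants: -001, 0-11, 00-1, 011-, 1-01, 1010
PI chart (minterm → PIs covering it):
  1 | -001,00-1
  3 | 0-11,00-1
  6 | 011-  (sole → essential)
  7 | 0-11,011-
  10 | 1010  (sole → essential)
  13 | 1-01  (sole → essential)
Essential prime implicants: 011-, 1-01, 1010
Petrick residual → 00-1
Minimum SOP uses 4 PIs: a'b'd + a'bc + ac'd + ab'cd'

4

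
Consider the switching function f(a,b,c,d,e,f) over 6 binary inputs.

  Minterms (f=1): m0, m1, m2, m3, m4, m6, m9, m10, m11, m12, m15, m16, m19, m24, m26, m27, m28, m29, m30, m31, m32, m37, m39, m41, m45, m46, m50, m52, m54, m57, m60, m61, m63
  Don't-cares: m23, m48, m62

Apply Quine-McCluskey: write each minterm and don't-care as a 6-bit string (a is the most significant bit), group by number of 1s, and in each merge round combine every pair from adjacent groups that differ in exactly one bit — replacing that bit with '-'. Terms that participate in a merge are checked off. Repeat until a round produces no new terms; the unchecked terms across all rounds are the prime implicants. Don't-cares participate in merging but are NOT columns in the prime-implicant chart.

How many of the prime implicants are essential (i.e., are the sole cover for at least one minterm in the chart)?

8

size-2^0 implicants → 000000(✓)  000001(✓)  000010(✓)  000011(✓)  000100(✓)  000110(✓)  001001(✓)  001010(✓)  001011(✓)  001100(✓)  001111(✓)  010000(✓)  010011(✓)  010111(✓)  011000(✓)  011010(✓)  011011(✓)  011100(✓)  011101(✓)  011110(✓)  011111(✓)  100000(✓)  100101(✓)  100111(✓)  101001(✓)  101101(✓)  101110(✓)  110000(✓)  110010(✓)  110100(✓)  110110(✓)  111001(✓)  111100(✓)  111101(✓)  111110(✓)  111111(✓)
size-2^1 implicants → -00000(✓)  -01001  -10000(✓)  -11100(✓)  -11101(✓)  -11110(✓)  -11111(✓)  0-0000(✓)  0-0011(✓)  0-1010(✓)  0-1011(✓)  0-1100  0-1111(✓)  00-001(✓)  00-010(✓)  00-011(✓)  00-100  000-00(✓)  000-10(✓)  0000-0(✓)  0000-1(✓)  00000-(✓)  00001-(✓)  0001-0(✓)  001-11(✓)  0010-1(✓)  00101-(✓)  01-000  01-011(✓)  01-111(✓)  010-11(✓)  011-00(✓)  011-10(✓)  011-11(✓)  0110-0(✓)  01101-(✓)  0111-0(✓)  0111-1(✓)  01110-(✓)  01111-(✓)  1-0000(✓)  1-1001(✓)  1-1101(✓)  1-1110  10-101  1001-1  101-01(✓)  11-100(✓)  11-110(✓)  110-00(✓)  110-10(✓)  1100-0(✓)  1101-0(✓)  111-01(✓)  1111-0(✓)  1111-1(✓)  11110-(✓)  11111-(✓)
size-2^2 implicants → --0000  -111-0(✓)  -111-1(✓)  -1110-(✓)  -1111-(✓)  0--011  0-1-11  0-101-  00-0-1  00-01-  000--0  0000--  01--11  011--0  011-1-  0111--(✓)  1-1-01  11-1-0  110--0  1111--(✓)
size-2^3 implicants → -111--
Unchecked terms (primes): --0000, -01001, -111--, 0--011, 0-1-11, 0-101-, 0-1100, 00-0-1, 00-01-, 00-100, 000--0, 0000--, 01--11, 01-000, 011--0, 011-1-, 1-1-01, 1-1110, 10-101, 1001-1, 11-1-0, 110--0
Minterm coverage:
  m0 ⊆ --0000,000--0,0000--
  m1 ⊆ 00-0-1,0000--
  m2 ⊆ 00-01-,000--0,0000--
  m3 ⊆ 0--011,00-0-1,00-01-,0000--
  m4 ⊆ 00-100,000--0
  m6 ⊆ 000--0 [E]
  m9 ⊆ -01001,00-0-1
  m10 ⊆ 0-101-,00-01-
  m11 ⊆ 0--011,0-1-11,0-101-,00-0-1,00-01-
  m12 ⊆ 0-1100,00-100
  m15 ⊆ 0-1-11 [E]
  m16 ⊆ --0000,01-000
  m19 ⊆ 0--011,01--11
  m24 ⊆ 01-000,011--0
  m26 ⊆ 0-101-,011--0,011-1-
  m27 ⊆ 0--011,0-1-11,0-101-,01--11,011-1-
  m28 ⊆ -111--,0-1100,011--0
  m29 ⊆ -111-- [E]
  m30 ⊆ -111--,011--0,011-1-
  m31 ⊆ -111--,0-1-11,01--11,011-1-
  m32 ⊆ --0000 [E]
  m37 ⊆ 10-101,1001-1
  m39 ⊆ 1001-1 [E]
  m41 ⊆ -01001,1-1-01
  m45 ⊆ 1-1-01,10-101
  m46 ⊆ 1-1110 [E]
  m50 ⊆ 110--0 [E]
  m52 ⊆ 11-1-0,110--0
  m54 ⊆ 11-1-0,110--0
  m57 ⊆ 1-1-01 [E]
  m60 ⊆ -111--,11-1-0
  m61 ⊆ -111--,1-1-01
  m63 ⊆ -111-- [E]
E = {--0000, -111--, 0-1-11, 000--0, 1-1-01, 1-1110, 1001-1, 110--0}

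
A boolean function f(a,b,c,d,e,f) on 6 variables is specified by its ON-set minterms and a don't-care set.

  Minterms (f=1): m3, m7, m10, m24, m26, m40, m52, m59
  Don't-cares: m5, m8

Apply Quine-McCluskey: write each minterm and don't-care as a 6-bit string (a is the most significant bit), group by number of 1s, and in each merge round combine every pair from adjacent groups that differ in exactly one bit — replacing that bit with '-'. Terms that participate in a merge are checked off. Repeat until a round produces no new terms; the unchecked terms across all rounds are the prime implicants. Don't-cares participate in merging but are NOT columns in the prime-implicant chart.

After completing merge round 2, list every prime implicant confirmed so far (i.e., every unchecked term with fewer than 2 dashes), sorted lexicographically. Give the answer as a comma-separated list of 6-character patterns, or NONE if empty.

Round 0: 000011✓ 000101✓ 000111✓ 001000✓ 001010✓ 011000✓ 011010✓ 101000✓ 110100 111011
Round 1: -01000 0-1000✓ 0-1010✓ 000-11 0001-1 0010-0✓ 0110-0✓
Round 2: 0-10-0
PIs = {-01000, 0-10-0, 000-11, 0001-1, 110100, 111011}

-01000, 000-11, 0001-1, 110100, 111011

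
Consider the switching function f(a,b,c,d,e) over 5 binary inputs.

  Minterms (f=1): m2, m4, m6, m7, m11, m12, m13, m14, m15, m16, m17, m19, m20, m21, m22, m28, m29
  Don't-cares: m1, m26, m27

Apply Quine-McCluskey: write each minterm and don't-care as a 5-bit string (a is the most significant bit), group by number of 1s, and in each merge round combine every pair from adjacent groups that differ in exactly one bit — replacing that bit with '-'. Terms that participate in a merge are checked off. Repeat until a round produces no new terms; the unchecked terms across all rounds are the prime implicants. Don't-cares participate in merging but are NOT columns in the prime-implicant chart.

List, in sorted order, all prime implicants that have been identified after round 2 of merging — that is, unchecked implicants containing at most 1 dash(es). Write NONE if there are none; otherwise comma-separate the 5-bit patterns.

size-2^0 implicants → 00001(✓)  00010(✓)  00100(✓)  00110(✓)  00111(✓)  01011(✓)  01100(✓)  01101(✓)  01110(✓)  01111(✓)  10000(✓)  10001(✓)  10011(✓)  10100(✓)  10101(✓)  10110(✓)  11010(✓)  11011(✓)  11100(✓)  11101(✓)
size-2^1 implicants → -0001  -0100(✓)  -0110(✓)  -1011  -1100(✓)  -1101(✓)  0-100(✓)  0-110(✓)  0-111(✓)  00-10  001-0(✓)  0011-(✓)  01-11  011-0(✓)  011-1(✓)  0110-(✓)  0111-(✓)  1-011  1-100(✓)  1-101(✓)  10-00(✓)  10-01(✓)  100-1  1000-(✓)  101-0(✓)  1010-(✓)  1101-  1110-(✓)
size-2^2 implicants → --100  -01-0  -110-  0-1-0  0-11-  011--  1-10-  10-0-
Unchecked terms (primes): --100, -0001, -01-0, -1011, -110-, 0-1-0, 0-11-, 00-10, 01-11, 011--, 1-011, 1-10-, 10-0-, 100-1, 1101-

-0001, -1011, 00-10, 01-11, 1-011, 100-1, 1101-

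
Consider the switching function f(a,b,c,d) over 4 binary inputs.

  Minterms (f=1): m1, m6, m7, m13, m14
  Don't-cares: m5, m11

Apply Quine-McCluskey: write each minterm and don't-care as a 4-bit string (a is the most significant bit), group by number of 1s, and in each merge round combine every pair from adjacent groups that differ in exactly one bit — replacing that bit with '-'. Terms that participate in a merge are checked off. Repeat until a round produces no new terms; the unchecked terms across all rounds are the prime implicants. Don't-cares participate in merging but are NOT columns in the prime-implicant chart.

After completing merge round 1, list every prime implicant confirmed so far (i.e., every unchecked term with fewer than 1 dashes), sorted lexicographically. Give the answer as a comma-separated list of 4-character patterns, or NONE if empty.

[col 0] 0001*, 0101*, 0110*, 0111*, 1011, 1101*, 1110*
[col 1] -101, -110, 0-01, 01-1, 011-
Prime implicants: -101, -110, 0-01, 01-1, 011-, 1011

1011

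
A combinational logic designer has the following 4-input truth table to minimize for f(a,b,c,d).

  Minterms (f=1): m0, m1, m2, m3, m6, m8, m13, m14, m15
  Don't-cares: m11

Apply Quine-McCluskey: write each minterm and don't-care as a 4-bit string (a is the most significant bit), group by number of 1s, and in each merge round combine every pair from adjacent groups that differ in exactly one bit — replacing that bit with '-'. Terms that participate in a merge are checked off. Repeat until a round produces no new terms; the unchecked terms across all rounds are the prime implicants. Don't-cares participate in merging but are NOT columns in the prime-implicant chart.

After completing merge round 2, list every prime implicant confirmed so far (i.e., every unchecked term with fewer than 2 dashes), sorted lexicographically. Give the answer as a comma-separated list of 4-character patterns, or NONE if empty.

[col 0] 0000*, 0001*, 0010*, 0011*, 0110*, 1000*, 1011*, 1101*, 1110*, 1111*
[col 1] -000, -011, -110, 0-10, 00-0*, 00-1*, 000-*, 001-*, 1-11, 11-1, 111-
[col 2] 00--
Prime implicants: -000, -011, -110, 0-10, 00--, 1-11, 11-1, 111-

-000, -011, -110, 0-10, 1-11, 11-1, 111-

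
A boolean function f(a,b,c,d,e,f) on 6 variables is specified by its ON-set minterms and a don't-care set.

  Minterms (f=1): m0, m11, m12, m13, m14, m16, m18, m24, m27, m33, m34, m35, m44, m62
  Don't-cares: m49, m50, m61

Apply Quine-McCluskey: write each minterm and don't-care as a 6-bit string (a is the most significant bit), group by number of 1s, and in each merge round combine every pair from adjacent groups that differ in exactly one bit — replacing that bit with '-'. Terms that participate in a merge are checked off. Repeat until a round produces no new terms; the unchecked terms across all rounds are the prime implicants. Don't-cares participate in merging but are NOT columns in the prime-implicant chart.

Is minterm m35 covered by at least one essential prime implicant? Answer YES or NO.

NO

size-2^0 implicants → 000000(✓)  001011(✓)  001100(✓)  001101(✓)  001110(✓)  010000(✓)  010010(✓)  011000(✓)  011011(✓)  100001(✓)  100010(✓)  100011(✓)  101100(✓)  110001(✓)  110010(✓)  111101  111110
size-2^1 implicants → -01100  -10010  0-0000  0-1011  0011-0  00110-  01-000  0100-0  1-0001  1-0010  1000-1  10001-
Unchecked terms (primes): -01100, -10010, 0-0000, 0-1011, 0011-0, 00110-, 01-000, 0100-0, 1-0001, 1-0010, 1000-1, 10001-, 111101, 111110
Minterm coverage:
  m0 ⊆ 0-0000 [E]
  m11 ⊆ 0-1011 [E]
  m12 ⊆ -01100,0011-0,00110-
  m13 ⊆ 00110- [E]
  m14 ⊆ 0011-0 [E]
  m16 ⊆ 0-0000,01-000,0100-0
  m18 ⊆ -10010,0100-0
  m24 ⊆ 01-000 [E]
  m27 ⊆ 0-1011 [E]
  m33 ⊆ 1-0001,1000-1
  m34 ⊆ 1-0010,10001-
  m35 ⊆ 1000-1,10001-
  m44 ⊆ -01100 [E]
  m62 ⊆ 111110 [E]
E = {-01100, 0-0000, 0-1011, 0011-0, 00110-, 01-000, 111110}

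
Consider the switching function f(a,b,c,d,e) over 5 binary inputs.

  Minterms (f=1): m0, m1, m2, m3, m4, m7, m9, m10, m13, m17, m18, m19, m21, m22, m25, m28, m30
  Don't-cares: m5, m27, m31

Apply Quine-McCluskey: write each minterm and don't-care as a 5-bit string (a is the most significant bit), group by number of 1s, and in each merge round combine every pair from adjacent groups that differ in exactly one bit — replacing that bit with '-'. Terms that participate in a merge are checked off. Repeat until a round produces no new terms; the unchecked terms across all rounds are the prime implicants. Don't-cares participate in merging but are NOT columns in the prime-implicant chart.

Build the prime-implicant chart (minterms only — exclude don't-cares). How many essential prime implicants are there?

6

Round 0: 00000✓ 00001✓ 00010✓ 00011✓ 00100✓ 00101✓ 00111✓ 01001✓ 01010✓ 01101✓ 10001✓ 10010✓ 10011✓ 10101✓ 10110✓ 11001✓ 11011✓ 11100✓ 11110✓ 11111✓
Round 1: -0001✓ -0010✓ -0011✓ -0101✓ -1001✓ 0-001✓ 0-010 0-101✓ 00-00✓ 00-01✓ 00-11✓ 000-0✓ 000-1✓ 0000-✓ 0001-✓ 001-1✓ 0010-✓ 01-01✓ 1-001✓ 1-011✓ 1-110 10-01✓ 10-10 100-1✓ 1001-✓ 11-11 110-1✓ 111-0 1111-
Round 2: --001 -0-01 -00-1 -001- 0--01 00--1 00-0- 000-- 1-0-1
PIs = {--001, -0-01, -00-1, -001-, 0--01, 0-010, 00--1, 00-0-, 000--, 1-0-1, 1-110, 10-10, 11-11, 111-0, 1111-}
Coverage chart:
  m0: 00-0-,000--
  m1: --001,-0-01,-00-1,0--01,00--1,00-0-,000--
  m2: -001-,0-010,000--
  m3: -00-1,-001-,00--1,000--
  m4: 00-0- ←essential
  m7: 00--1 ←essential
  m9: --001,0--01
  m10: 0-010 ←essential
  m13: 0--01 ←essential
  m17: --001,-0-01,-00-1,1-0-1
  m18: -001-,10-10
  m19: -00-1,-001-,1-0-1
  m21: -0-01 ←essential
  m22: 1-110,10-10
  m25: --001,1-0-1
  m28: 111-0 ←essential
  m30: 1-110,111-0,1111-
Essential: -0-01, 0--01, 0-010, 00--1, 00-0-, 111-0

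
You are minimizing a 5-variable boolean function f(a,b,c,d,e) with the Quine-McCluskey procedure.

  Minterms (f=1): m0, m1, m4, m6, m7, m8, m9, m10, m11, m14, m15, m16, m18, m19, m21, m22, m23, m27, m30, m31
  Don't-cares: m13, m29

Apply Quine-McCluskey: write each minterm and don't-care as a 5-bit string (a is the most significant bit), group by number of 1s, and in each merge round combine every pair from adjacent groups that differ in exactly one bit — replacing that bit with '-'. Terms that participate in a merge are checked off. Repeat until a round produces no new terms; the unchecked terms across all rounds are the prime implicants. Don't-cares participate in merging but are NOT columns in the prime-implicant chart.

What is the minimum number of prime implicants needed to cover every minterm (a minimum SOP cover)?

Round 0: 00000✓ 00001✓ 00100✓ 00110✓ 00111✓ 01000✓ 01001✓ 01010✓ 01011✓ 01101✓ 01110✓ 01111✓ 10000✓ 10010✓ 10011✓ 10101✓ 10110✓ 10111✓ 11011✓ 11101✓ 11110✓ 11111✓
Round 1: -0000 -0110✓ -0111✓ -1011✓ -1101✓ -1110✓ -1111✓ 0-000✓ 0-001✓ 0-110✓ 0-111✓ 00-00 0000-✓ 001-0 0011-✓ 01-01✓ 01-10✓ 01-11✓ 010-0✓ 010-1✓ 0100-✓ 0101-✓ 011-1✓ 0111-✓ 1-011✓ 1-101✓ 1-110✓ 1-111✓ 10-10✓ 10-11✓ 100-0 1001-✓ 101-1✓ 1011-✓ 11-11✓ 111-1✓ 1111-✓
Round 2: --110✓ --111✓ -011-✓ -1-11 -11-1 -111-✓ 0-00- 0-11-✓ 01--1 01-1- 010-- 1--11 1-1-1 1-11-✓ 10-1-
Round 3: --11-
PIs = {--11-, -0000, -1-11, -11-1, 0-00-, 00-00, 001-0, 01--1, 01-1-, 010--, 1--11, 1-1-1, 10-1-, 100-0}
Coverage chart:
  m0: -0000,0-00-,00-00
  m1: 0-00- ←essential
  m4: 00-00,001-0
  m6: --11-,001-0
  m7: --11- ←essential
  m8: 0-00-,010--
  m9: 0-00-,01--1,010--
  m10: 01-1-,010--
  m11: -1-11,01--1,01-1-,010--
  m14: --11-,01-1-
  m15: --11-,-1-11,-11-1,01--1,01-1-
  m16: -0000,100-0
  m18: 10-1-,100-0
  m19: 1--11,10-1-
  m21: 1-1-1 ←essential
  m22: --11-,10-1-
  m23: --11-,1--11,1-1-1,10-1-
  m27: -1-11,1--11
  m30: --11- ←essential
  m31: --11-,-1-11,-11-1,1--11,1-1-1
Essential: --11-, 0-00-, 1-1-1
Petrick residual → 00-00, 01-1-, 1--11, 100-0
Min cover (7 terms): cd + a'c'd' + a'b'd'e' + a'bd + ade + ace + ab'c'e'

7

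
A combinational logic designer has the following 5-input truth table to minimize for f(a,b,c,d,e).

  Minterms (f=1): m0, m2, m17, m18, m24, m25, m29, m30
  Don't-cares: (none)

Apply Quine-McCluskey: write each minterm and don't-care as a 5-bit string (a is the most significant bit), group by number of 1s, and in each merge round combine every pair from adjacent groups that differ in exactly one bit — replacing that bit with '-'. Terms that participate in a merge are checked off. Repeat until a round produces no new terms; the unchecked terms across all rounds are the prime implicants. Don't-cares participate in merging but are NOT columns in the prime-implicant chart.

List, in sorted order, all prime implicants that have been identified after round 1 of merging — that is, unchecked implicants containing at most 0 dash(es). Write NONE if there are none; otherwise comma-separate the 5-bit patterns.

[col 0] 00000*, 00010*, 10001*, 10010*, 11000*, 11001*, 11101*, 11110
[col 1] -0010, 000-0, 1-001, 11-01, 1100-
Prime implicants: -0010, 000-0, 1-001, 11-01, 1100-, 11110

11110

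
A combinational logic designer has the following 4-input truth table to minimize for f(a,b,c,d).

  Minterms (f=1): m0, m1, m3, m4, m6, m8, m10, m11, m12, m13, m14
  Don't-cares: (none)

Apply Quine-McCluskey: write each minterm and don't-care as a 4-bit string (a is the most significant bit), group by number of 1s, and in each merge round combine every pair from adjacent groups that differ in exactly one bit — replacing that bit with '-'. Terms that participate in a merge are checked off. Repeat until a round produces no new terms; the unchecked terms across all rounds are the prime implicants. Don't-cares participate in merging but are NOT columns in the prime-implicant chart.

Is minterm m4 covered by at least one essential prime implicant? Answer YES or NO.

YES

[col 0] 0000*, 0001*, 0011*, 0100*, 0110*, 1000*, 1010*, 1011*, 1100*, 1101*, 1110*
[col 1] -000*, -011, -100*, -110*, 0-00*, 00-1, 000-, 01-0*, 1-00*, 1-10*, 10-0*, 101-, 11-0*, 110-
[col 2] --00, -1-0, 1--0
Prime implicants: --00, -011, -1-0, 00-1, 000-, 1--0, 101-, 110-
PI chart (minterm → PIs covering it):
  0 | --00,000-
  1 | 00-1,000-
  3 | -011,00-1
  4 | --00,-1-0
  6 | -1-0  (sole → essential)
  8 | --00,1--0
  10 | 1--0,101-
  11 | -011,101-
  12 | --00,-1-0,1--0,110-
  13 | 110-  (sole → essential)
  14 | -1-0,1--0
Essential prime implicants: -1-0, 110-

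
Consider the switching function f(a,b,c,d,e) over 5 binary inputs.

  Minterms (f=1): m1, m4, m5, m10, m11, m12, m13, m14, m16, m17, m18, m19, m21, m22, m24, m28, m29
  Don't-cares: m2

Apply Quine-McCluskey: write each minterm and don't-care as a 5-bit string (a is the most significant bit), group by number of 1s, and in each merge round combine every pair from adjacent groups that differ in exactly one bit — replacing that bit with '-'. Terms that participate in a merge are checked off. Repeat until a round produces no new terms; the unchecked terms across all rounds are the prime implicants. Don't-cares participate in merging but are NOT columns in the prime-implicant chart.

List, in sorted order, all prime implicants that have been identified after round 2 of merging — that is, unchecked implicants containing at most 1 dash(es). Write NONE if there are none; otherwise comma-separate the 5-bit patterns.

-0010, 0-010, 01-10, 0101-, 011-0, 1-000, 10-10, 11-00

Round 0: 00001✓ 00010✓ 00100✓ 00101✓ 01010✓ 01011✓ 01100✓ 01101✓ 01110✓ 10000✓ 10001✓ 10010✓ 10011✓ 10101✓ 10110✓ 11000✓ 11100✓ 11101✓
Round 1: -0001✓ -0010 -0101✓ -1100✓ -1101✓ 0-010 0-100✓ 0-101✓ 00-01✓ 0010-✓ 01-10 0101- 011-0 0110-✓ 1-000 1-101✓ 10-01✓ 10-10 100-0✓ 100-1✓ 1000-✓ 1001-✓ 11-00 1110-✓
Round 2: --101 -0-01 -110- 0-10- 100--
PIs = {--101, -0-01, -0010, -110-, 0-010, 0-10-, 01-10, 0101-, 011-0, 1-000, 10-10, 100--, 11-00}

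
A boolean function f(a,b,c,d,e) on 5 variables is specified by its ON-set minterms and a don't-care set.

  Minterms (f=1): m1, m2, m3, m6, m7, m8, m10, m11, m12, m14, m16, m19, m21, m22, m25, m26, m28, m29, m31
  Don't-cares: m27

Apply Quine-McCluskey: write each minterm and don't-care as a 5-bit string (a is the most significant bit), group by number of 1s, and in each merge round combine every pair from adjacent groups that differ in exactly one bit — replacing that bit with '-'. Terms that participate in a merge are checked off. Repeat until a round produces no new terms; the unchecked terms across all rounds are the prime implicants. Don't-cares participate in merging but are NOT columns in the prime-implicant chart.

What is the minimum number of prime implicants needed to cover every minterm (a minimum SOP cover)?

10

[col 0] 00001*, 00010*, 00011*, 00110*, 00111*, 01000*, 01010*, 01011*, 01100*, 01110*, 10000, 10011*, 10101*, 10110*, 11001*, 11010*, 11011*, 11100*, 11101*, 11111*
[col 1] -0011*, -0110, -1010*, -1011*, -1100, 0-010*, 0-011*, 0-110*, 00-10*, 00-11*, 000-1, 0001-*, 0011-*, 01-00*, 01-10*, 010-0*, 0101-*, 011-0*, 1-011*, 1-101, 11-01*, 11-11*, 110-1*, 1101-*, 111-1*, 1110-
[col 2] --011, -101-, 0--10, 0-01-, 00-1-, 01--0, 11--1
Prime implicants: --011, -0110, -101-, -1100, 0--10, 0-01-, 00-1-, 000-1, 01--0, 1-101, 10000, 11--1, 1110-
PI chart (minterm → PIs covering it):
  1 | 000-1  (sole → essential)
  2 | 0--10,0-01-,00-1-
  3 | --011,0-01-,00-1-,000-1
  6 | -0110,0--10,00-1-
  7 | 00-1-  (sole → essential)
  8 | 01--0  (sole → essential)
  10 | -101-,0--10,0-01-,01--0
  11 | --011,-101-,0-01-
  12 | -1100,01--0
  14 | 0--10,01--0
  16 | 10000  (sole → essential)
  19 | --011  (sole → essential)
  21 | 1-101  (sole → essential)
  22 | -0110  (sole → essential)
  25 | 11--1  (sole → essential)
  26 | -101-  (sole → essential)
  28 | -1100,1110-
  29 | 1-101,11--1,1110-
  31 | 11--1  (sole → essential)
Essential prime implicants: --011, -0110, -101-, 00-1-, 000-1, 01--0, 1-101, 10000, 11--1
Petrick residual → -1100
Minimum SOP uses 10 PIs: c'de + b'cde' + bc'd + bcd'e' + a'b'd + a'b'c'e + a'be' + acd'e + ab'c'd'e' + abe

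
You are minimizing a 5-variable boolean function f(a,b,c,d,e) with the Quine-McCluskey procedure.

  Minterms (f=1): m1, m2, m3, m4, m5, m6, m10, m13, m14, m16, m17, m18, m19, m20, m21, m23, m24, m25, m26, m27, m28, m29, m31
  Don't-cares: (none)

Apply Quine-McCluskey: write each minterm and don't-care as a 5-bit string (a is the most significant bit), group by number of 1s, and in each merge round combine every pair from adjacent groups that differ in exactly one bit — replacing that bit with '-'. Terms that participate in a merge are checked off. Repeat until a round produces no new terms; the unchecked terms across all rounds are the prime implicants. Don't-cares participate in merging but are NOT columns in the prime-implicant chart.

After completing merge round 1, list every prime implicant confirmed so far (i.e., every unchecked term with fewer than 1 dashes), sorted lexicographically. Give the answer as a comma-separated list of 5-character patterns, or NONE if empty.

Round 0: 00001✓ 00010✓ 00011✓ 00100✓ 00101✓ 00110✓ 01010✓ 01101✓ 01110✓ 10000✓ 10001✓ 10010✓ 10011✓ 10100✓ 10101✓ 10111✓ 11000✓ 11001✓ 11010✓ 11011✓ 11100✓ 11101✓ 11111✓
Round 1: -0001✓ -0010✓ -0011✓ -0100✓ -0101✓ -1010✓ -1101✓ 0-010✓ 0-101✓ 0-110✓ 00-01✓ 00-10✓ 000-1✓ 0001-✓ 001-0 0010-✓ 01-10✓ 1-000✓ 1-001✓ 1-010✓ 1-011✓ 1-100✓ 1-101✓ 1-111✓ 10-00✓ 10-01✓ 10-11✓ 100-0✓ 100-1✓ 1000-✓ 1001-✓ 101-1✓ 1010-✓ 11-00✓ 11-01✓ 11-11✓ 110-0✓ 110-1✓ 1100-✓ 1101-✓ 111-1✓ 1110-✓
Round 2: --010 --101 -0-01 -00-1 -001- -010- 0--10 1--00✓ 1--01✓ 1--11✓ 1-0-0✓ 1-0-1✓ 1-00-✓ 1-01-✓ 1-1-1✓ 1-10-✓ 10--1✓ 10-0-✓ 100--✓ 11--1✓ 11-0-✓ 110--✓
Round 3: 1---1 1--0- 1-0--
PIs = {--010, --101, -0-01, -00-1, -001-, -010-, 0--10, 001-0, 1---1, 1--0-, 1-0--}

NONE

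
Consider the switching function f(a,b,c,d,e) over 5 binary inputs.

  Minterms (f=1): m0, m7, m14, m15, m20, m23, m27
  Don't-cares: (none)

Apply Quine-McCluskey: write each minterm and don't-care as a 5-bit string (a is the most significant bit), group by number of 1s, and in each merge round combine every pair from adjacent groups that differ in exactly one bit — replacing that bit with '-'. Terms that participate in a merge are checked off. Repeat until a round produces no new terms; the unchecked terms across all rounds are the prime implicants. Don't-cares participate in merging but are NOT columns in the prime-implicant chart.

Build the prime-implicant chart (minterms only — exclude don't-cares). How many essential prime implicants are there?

[col 0] 00000, 00111*, 01110*, 01111*, 10100, 10111*, 11011
[col 1] -0111, 0-111, 0111-
Prime implicants: -0111, 0-111, 00000, 0111-, 10100, 11011
PI chart (minterm → PIs covering it):
  0 | 00000  (sole → essential)
  7 | -0111,0-111
  14 | 0111-  (sole → essential)
  15 | 0-111,0111-
  20 | 10100  (sole → essential)
  23 | -0111  (sole → essential)
  27 | 11011  (sole → essential)
Essential prime implicants: -0111, 00000, 0111-, 10100, 11011

5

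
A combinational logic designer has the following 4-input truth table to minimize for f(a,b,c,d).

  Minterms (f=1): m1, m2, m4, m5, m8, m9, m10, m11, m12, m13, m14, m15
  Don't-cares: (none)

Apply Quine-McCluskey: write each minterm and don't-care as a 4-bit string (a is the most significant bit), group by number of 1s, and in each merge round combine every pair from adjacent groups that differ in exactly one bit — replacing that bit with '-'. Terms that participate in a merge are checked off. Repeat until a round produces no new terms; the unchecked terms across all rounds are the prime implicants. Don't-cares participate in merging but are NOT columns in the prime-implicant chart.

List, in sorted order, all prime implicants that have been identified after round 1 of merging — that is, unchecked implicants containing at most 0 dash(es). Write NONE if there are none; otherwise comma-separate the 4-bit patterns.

NONE

Round 0: 0001✓ 0010✓ 0100✓ 0101✓ 1000✓ 1001✓ 1010✓ 1011✓ 1100✓ 1101✓ 1110✓ 1111✓
Round 1: -001✓ -010 -100✓ -101✓ 0-01✓ 010-✓ 1-00✓ 1-01✓ 1-10✓ 1-11✓ 10-0✓ 10-1✓ 100-✓ 101-✓ 11-0✓ 11-1✓ 110-✓ 111-✓
Round 2: --01 -10- 1--0✓ 1--1✓ 1-0-✓ 1-1-✓ 10--✓ 11--✓
Round 3: 1---
PIs = {--01, -010, -10-, 1---}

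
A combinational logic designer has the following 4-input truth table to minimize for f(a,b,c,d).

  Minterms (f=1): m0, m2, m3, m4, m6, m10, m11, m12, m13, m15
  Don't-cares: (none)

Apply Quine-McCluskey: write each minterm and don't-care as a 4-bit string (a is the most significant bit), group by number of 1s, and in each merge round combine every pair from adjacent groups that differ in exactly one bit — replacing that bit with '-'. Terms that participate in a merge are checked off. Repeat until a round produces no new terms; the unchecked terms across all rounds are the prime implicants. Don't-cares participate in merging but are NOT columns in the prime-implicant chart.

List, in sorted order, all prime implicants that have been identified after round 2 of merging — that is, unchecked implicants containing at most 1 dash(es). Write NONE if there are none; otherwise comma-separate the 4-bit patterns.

-100, 1-11, 11-1, 110-

Round 0: 0000✓ 0010✓ 0011✓ 0100✓ 0110✓ 1010✓ 1011✓ 1100✓ 1101✓ 1111✓
Round 1: -010✓ -011✓ -100 0-00✓ 0-10✓ 00-0✓ 001-✓ 01-0✓ 1-11 101-✓ 11-1 110-
Round 2: -01- 0--0
PIs = {-01-, -100, 0--0, 1-11, 11-1, 110-}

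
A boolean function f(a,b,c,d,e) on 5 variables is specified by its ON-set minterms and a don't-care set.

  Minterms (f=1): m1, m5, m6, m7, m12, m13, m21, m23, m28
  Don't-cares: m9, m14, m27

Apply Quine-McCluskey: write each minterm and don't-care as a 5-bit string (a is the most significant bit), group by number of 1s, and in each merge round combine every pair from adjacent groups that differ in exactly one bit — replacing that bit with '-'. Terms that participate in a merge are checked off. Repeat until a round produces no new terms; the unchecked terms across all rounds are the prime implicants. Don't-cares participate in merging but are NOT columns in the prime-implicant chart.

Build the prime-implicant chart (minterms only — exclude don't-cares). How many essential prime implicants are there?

[col 0] 00001*, 00101*, 00110*, 00111*, 01001*, 01100*, 01101*, 01110*, 10101*, 10111*, 11011, 11100*
[col 1] -0101*, -0111*, -1100, 0-001*, 0-101*, 0-110, 00-01*, 001-1*, 0011-, 01-01*, 011-0, 0110-, 101-1*
[col 2] -01-1, 0--01
Prime implicants: -01-1, -1100, 0--01, 0-110, 0011-, 011-0, 0110-, 11011
PI chart (minterm → PIs covering it):
  1 | 0--01  (sole → essential)
  5 | -01-1,0--01
  6 | 0-110,0011-
  7 | -01-1,0011-
  12 | -1100,011-0,0110-
  13 | 0--01,0110-
  21 | -01-1  (sole → essential)
  23 | -01-1  (sole → essential)
  28 | -1100  (sole → essential)
Essential prime implicants: -01-1, -1100, 0--01

3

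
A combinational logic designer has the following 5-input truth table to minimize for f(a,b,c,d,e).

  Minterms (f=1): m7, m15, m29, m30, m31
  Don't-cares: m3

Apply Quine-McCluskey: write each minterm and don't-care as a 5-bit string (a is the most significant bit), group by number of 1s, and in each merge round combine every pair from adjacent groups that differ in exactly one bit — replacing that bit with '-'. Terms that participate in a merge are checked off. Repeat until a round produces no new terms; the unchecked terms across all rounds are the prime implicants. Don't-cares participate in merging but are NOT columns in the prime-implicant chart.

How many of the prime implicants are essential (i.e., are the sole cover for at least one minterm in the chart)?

[col 0] 00011*, 00111*, 01111*, 11101*, 11110*, 11111*
[col 1] -1111, 0-111, 00-11, 111-1, 1111-
Prime implicants: -1111, 0-111, 00-11, 111-1, 1111-
PI chart (minterm → PIs covering it):
  7 | 0-111,00-11
  15 | -1111,0-111
  29 | 111-1  (sole → essential)
  30 | 1111-  (sole → essential)
  31 | -1111,111-1,1111-
Essential prime implicants: 111-1, 1111-

2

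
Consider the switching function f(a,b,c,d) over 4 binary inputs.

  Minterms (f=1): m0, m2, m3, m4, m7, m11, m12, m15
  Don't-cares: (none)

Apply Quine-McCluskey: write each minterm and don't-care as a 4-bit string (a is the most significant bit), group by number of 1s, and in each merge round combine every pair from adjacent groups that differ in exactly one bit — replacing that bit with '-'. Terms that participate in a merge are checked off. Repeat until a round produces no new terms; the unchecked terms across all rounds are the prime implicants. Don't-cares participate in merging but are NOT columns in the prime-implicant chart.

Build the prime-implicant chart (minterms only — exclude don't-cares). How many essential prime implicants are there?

2

size-2^0 implicants → 0000(✓)  0010(✓)  0011(✓)  0100(✓)  0111(✓)  1011(✓)  1100(✓)  1111(✓)
size-2^1 implicants → -011(✓)  -100  -111(✓)  0-00  0-11(✓)  00-0  001-  1-11(✓)
size-2^2 implicants → --11
Unchecked terms (primes): --11, -100, 0-00, 00-0, 001-
Minterm coverage:
  m0 ⊆ 0-00,00-0
  m2 ⊆ 00-0,001-
  m3 ⊆ --11,001-
  m4 ⊆ -100,0-00
  m7 ⊆ --11 [E]
  m11 ⊆ --11 [E]
  m12 ⊆ -100 [E]
  m15 ⊆ --11 [E]
E = {--11, -100}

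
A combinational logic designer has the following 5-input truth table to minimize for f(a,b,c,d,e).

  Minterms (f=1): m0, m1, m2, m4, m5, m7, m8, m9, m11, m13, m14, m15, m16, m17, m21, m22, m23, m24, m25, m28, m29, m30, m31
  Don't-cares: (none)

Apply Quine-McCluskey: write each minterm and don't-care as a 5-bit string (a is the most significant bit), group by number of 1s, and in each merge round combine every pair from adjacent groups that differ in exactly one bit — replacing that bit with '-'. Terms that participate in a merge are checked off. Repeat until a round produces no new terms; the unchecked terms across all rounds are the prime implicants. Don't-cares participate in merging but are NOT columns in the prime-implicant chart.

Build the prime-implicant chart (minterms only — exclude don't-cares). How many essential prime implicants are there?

size-2^0 implicants → 00000(✓)  00001(✓)  00010(✓)  00100(✓)  00101(✓)  00111(✓)  01000(✓)  01001(✓)  01011(✓)  01101(✓)  01110(✓)  01111(✓)  10000(✓)  10001(✓)  10101(✓)  10110(✓)  10111(✓)  11000(✓)  11001(✓)  11100(✓)  11101(✓)  11110(✓)  11111(✓)
size-2^1 implicants → -0000(✓)  -0001(✓)  -0101(✓)  -0111(✓)  -1000(✓)  -1001(✓)  -1101(✓)  -1110(✓)  -1111(✓)  0-000(✓)  0-001(✓)  0-101(✓)  0-111(✓)  00-00(✓)  00-01(✓)  000-0  0000-(✓)  001-1(✓)  0010-(✓)  01-01(✓)  01-11(✓)  010-1(✓)  0100-(✓)  011-1(✓)  0111-(✓)  1-000(✓)  1-001(✓)  1-101(✓)  1-110(✓)  1-111(✓)  10-01(✓)  1000-(✓)  101-1(✓)  1011-(✓)  11-00(✓)  11-01(✓)  1100-(✓)  111-0(✓)  111-1(✓)  1110-(✓)  1111-(✓)
size-2^2 implicants → --000(✓)  --001(✓)  --101(✓)  --111(✓)  -0-01(✓)  -000-(✓)  -01-1(✓)  -1-01(✓)  -100-(✓)  -11-1(✓)  -111-  0--01(✓)  0-00-(✓)  0-1-1(✓)  00-0-  01--1  1--01(✓)  1-00-(✓)  1-1-1(✓)  1-11-  11-0-  111--
size-2^3 implicants → ---01  --00-  --1-1
Unchecked terms (primes): ---01, --00-, --1-1, -111-, 00-0-, 000-0, 01--1, 1-11-, 11-0-, 111--
Minterm coverage:
  m0 ⊆ --00-,00-0-,000-0
  m1 ⊆ ---01,--00-,00-0-
  m2 ⊆ 000-0 [E]
  m4 ⊆ 00-0- [E]
  m5 ⊆ ---01,--1-1,00-0-
  m7 ⊆ --1-1 [E]
  m8 ⊆ --00- [E]
  m9 ⊆ ---01,--00-,01--1
  m11 ⊆ 01--1 [E]
  m13 ⊆ ---01,--1-1,01--1
  m14 ⊆ -111- [E]
  m15 ⊆ --1-1,-111-,01--1
  m16 ⊆ --00- [E]
  m17 ⊆ ---01,--00-
  m21 ⊆ ---01,--1-1
  m22 ⊆ 1-11- [E]
  m23 ⊆ --1-1,1-11-
  m24 ⊆ --00-,11-0-
  m25 ⊆ ---01,--00-,11-0-
  m28 ⊆ 11-0-,111--
  m29 ⊆ ---01,--1-1,11-0-,111--
  m30 ⊆ -111-,1-11-,111--
  m31 ⊆ --1-1,-111-,1-11-,111--
E = {--00-, --1-1, -111-, 00-0-, 000-0, 01--1, 1-11-}

7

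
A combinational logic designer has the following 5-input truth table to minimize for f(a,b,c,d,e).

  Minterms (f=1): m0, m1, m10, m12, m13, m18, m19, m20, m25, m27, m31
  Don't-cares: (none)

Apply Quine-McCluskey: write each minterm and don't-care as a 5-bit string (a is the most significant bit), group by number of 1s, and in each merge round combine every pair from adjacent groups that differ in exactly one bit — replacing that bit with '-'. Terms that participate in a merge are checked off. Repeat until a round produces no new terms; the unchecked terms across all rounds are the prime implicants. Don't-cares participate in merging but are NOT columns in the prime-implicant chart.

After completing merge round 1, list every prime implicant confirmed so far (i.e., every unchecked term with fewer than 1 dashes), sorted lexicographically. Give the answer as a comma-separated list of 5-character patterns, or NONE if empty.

Round 0: 00000✓ 00001✓ 01010 01100✓ 01101✓ 10010✓ 10011✓ 10100 11001✓ 11011✓ 11111✓
Round 1: 0000- 0110- 1-011 1001- 11-11 110-1
PIs = {0000-, 01010, 0110-, 1-011, 1001-, 10100, 11-11, 110-1}

01010, 10100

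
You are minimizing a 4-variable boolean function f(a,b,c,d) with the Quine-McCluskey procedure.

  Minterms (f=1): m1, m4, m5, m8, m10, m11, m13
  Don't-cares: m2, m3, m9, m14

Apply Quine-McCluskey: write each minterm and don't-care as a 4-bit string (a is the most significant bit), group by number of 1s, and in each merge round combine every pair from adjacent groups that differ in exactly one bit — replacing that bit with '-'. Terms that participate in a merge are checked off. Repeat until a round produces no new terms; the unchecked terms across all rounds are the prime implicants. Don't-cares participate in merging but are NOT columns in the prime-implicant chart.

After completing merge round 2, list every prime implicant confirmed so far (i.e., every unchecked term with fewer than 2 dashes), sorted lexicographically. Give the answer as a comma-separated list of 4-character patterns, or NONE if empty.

010-, 1-10

Round 0: 0001✓ 0010✓ 0011✓ 0100✓ 0101✓ 1000✓ 1001✓ 1010✓ 1011✓ 1101✓ 1110✓
Round 1: -001✓ -010✓ -011✓ -101✓ 0-01✓ 00-1✓ 001-✓ 010- 1-01✓ 1-10 10-0✓ 10-1✓ 100-✓ 101-✓
Round 2: --01 -0-1 -01- 10--
PIs = {--01, -0-1, -01-, 010-, 1-10, 10--}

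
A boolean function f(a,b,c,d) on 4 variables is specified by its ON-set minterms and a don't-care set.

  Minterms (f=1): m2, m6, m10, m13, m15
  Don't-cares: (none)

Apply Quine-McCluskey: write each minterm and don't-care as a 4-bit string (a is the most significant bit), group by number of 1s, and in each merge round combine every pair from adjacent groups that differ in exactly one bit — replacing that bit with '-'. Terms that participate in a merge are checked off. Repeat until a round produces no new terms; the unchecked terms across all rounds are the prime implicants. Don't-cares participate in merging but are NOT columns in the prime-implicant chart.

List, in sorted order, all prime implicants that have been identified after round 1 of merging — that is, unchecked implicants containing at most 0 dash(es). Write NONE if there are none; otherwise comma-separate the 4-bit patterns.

NONE

[col 0] 0010*, 0110*, 1010*, 1101*, 1111*
[col 1] -010, 0-10, 11-1
Prime implicants: -010, 0-10, 11-1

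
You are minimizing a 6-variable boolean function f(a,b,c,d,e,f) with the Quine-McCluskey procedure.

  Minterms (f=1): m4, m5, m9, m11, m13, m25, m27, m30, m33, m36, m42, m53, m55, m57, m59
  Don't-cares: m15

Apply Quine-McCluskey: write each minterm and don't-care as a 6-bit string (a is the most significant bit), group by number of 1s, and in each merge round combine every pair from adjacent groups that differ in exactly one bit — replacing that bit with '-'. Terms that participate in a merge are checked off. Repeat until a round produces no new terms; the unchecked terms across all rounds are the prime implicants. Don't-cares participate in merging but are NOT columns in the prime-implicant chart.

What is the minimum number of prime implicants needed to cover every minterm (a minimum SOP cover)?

Round 0: 000100✓ 000101✓ 001001✓ 001011✓ 001101✓ 001111✓ 011001✓ 011011✓ 011110 100001 100100✓ 101010 110101✓ 110111✓ 111001✓ 111011✓
Round 1: -00100 -11001✓ -11011✓ 0-1001✓ 0-1011✓ 00-101 00010- 001-01✓ 001-11✓ 0010-1✓ 0011-1✓ 0110-1✓ 1101-1 1110-1✓
Round 2: -110-1 0-10-1 001--1
PIs = {-00100, -110-1, 0-10-1, 00-101, 00010-, 001--1, 011110, 100001, 101010, 1101-1}
Coverage chart:
  m4: -00100,00010-
  m5: 00-101,00010-
  m9: 0-10-1,001--1
  m11: 0-10-1,001--1
  m13: 00-101,001--1
  m25: -110-1,0-10-1
  m27: -110-1,0-10-1
  m30: 011110 ←essential
  m33: 100001 ←essential
  m36: -00100 ←essential
  m42: 101010 ←essential
  m53: 1101-1 ←essential
  m55: 1101-1 ←essential
  m57: -110-1 ←essential
  m59: -110-1 ←essential
Essential: -00100, -110-1, 011110, 100001, 101010, 1101-1
Petrick residual → 0-10-1, 00-101
Min cover (8 terms): b'c'de'f' + bcd'f + a'cd'f + a'b'de'f + a'bcdef' + ab'c'd'e'f + ab'cd'ef' + abc'df

8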